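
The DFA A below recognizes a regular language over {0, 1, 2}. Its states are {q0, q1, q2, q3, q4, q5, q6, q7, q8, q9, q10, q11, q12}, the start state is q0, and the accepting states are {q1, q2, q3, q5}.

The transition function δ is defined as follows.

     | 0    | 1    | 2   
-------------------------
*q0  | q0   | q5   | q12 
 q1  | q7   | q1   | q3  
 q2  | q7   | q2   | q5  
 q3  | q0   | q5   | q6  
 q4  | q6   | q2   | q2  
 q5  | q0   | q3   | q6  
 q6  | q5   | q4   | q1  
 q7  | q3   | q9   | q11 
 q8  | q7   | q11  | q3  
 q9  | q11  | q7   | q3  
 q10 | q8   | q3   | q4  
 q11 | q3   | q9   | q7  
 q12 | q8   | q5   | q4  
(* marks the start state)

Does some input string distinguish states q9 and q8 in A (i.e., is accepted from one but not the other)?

No

States {q10} cannot be reached from the start state, so discard them.
Start with accepting vs non-accepting: {q1,q2,q3,q5} | {q0,q4,q6,q7,q8,q9,q11,q12}.
Refine {q1,q2,q3,q5} on symbol 2: members go to different blocks, giving {q1,q2} and {q3,q5}.
Refine {q0,q4,q6,q7,q8,q9,q11,q12} on symbol 0: members go to different blocks, giving {q0,q4,q8,q9,q12} and {q6,q7,q11}.
On input 0, block {q0,q4,q8,q9,q12} splits into {q4,q8,q9} and {q0,q12}.
Split {q4,q8,q9} by δ(·,1) → {q8,q9} and {q4}.
Split {q6,q7,q11} by δ(·,1) → {q7,q11} and {q6}.
Split {q0,q12} by δ(·,0) → {q0} and {q12}.
No further refinement is possible. Final partition (8 blocks): {q1,q2} | {q8,q9} | {q3,q5} | {q7,q11} | {q0} | {q4} | {q6} | {q12}.
q9 and q8 lie in the same block of the stable partition, so they are equivalent — no string distinguishes them.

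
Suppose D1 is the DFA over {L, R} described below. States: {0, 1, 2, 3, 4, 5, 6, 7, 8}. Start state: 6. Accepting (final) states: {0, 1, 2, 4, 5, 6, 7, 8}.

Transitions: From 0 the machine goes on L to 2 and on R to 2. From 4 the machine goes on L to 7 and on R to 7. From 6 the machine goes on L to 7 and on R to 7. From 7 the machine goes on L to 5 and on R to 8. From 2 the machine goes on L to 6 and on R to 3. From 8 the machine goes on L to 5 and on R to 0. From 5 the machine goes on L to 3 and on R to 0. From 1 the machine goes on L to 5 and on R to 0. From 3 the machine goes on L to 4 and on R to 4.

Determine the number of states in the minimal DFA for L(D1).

7

First remove the unreachable states {1}; 8 states remain.
P0 = {0,2,4,5,6,7,8} | {3}.
Refine {0,2,4,5,6,7,8} on symbol L: members go to different blocks, giving {0,2,4,6,7,8} and {5}.
On input L, block {0,2,4,6,7,8} splits into {0,2,4,6} and {7,8}.
Refine {0,2,4,6} on symbol L: members go to different blocks, giving {0,2} and {4,6}.
On input L, block {0,2} splits into {0} and {2}.
Split {7,8} by δ(·,R) → {7} and {8}.
Stable partition: {0} | {3} | {5} | {7} | {4,6} | {2} | {8} — 7 equivalence classes.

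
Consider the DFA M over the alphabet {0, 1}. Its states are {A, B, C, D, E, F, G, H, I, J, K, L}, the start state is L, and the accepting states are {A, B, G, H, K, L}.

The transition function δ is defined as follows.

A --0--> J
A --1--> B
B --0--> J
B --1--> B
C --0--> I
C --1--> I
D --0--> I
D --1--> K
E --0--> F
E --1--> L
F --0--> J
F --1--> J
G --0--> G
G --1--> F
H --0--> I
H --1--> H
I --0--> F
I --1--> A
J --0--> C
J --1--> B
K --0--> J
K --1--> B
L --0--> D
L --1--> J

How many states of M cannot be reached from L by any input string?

BFS from L reaches {A, B, C, D, F, I, J, K, L}; the 3 state(s) E, G, H are never visited.

3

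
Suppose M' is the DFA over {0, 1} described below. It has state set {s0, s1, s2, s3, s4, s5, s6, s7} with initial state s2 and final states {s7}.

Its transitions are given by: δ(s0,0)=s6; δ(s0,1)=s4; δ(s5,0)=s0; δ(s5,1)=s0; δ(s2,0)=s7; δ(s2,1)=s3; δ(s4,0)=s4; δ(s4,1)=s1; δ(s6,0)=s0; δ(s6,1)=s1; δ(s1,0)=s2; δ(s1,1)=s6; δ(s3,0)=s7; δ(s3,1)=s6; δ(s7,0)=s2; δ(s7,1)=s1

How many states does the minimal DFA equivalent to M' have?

7

First remove the unreachable states {s5}; 7 states remain.
Start with accepting vs non-accepting: {s7} | {s0,s1,s2,s3,s4,s6}.
Split {s0,s1,s2,s3,s4,s6} by δ(·,0) → {s0,s1,s4,s6} and {s2,s3}.
Refine {s0,s1,s4,s6} on symbol 0: members go to different blocks, giving {s0,s4,s6} and {s1}.
On input 1, block {s0,s4,s6} splits into {s4,s6} and {s0}.
Refine {s4,s6} on symbol 0: members go to different blocks, giving {s4} and {s6}.
Refine {s2,s3} on symbol 1: members go to different blocks, giving {s2} and {s3}.
Stable partition: {s7} | {s4} | {s2} | {s1} | {s0} | {s6} | {s3} — 7 equivalence classes.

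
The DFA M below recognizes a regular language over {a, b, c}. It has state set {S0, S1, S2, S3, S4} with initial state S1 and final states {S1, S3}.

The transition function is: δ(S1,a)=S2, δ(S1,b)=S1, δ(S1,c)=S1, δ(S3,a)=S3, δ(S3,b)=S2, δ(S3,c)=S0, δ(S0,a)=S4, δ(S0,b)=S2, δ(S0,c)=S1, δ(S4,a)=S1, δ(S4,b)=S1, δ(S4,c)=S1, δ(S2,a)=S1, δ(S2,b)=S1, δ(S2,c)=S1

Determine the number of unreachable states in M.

No path from S1 leads to S0, S3, S4; the other 2 states are all reachable.

3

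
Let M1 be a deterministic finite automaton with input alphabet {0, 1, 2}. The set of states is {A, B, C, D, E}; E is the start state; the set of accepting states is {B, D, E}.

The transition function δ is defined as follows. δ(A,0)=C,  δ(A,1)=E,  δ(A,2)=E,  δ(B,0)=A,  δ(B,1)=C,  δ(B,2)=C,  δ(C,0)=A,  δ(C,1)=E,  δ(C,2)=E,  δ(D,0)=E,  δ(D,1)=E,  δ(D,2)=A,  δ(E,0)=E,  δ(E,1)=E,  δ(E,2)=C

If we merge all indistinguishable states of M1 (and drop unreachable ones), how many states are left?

Reachable states from the start: {A,C,E}. Unreachable: {B,D} — drop them.
Initial partition by acceptance: {E} | {A,C}.
The partition is now stable with 2 blocks: {E} | {A,C}.

2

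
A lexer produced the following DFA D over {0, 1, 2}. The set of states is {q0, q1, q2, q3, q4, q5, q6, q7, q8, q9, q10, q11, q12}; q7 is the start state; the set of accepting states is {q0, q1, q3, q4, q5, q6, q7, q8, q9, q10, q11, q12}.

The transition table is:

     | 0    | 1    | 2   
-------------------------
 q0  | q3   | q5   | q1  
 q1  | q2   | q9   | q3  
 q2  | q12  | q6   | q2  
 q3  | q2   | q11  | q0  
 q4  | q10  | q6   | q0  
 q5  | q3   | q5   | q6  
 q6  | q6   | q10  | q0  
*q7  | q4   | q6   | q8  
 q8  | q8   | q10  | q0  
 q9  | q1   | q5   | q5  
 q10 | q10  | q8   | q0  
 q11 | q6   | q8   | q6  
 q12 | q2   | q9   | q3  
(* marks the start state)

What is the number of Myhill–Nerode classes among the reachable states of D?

8

All states are reachable from the start state.
Initial partition by acceptance: {q0,q1,q3,q4,q5,q6,q7,q8,q9,q10,q11,q12} | {q2}.
Split {q0,q1,q3,q4,q5,q6,q7,q8,q9,q10,q11,q12} by δ(·,0) → {q0,q4,q5,q6,q7,q8,q9,q10,q11} and {q1,q3,q12}.
On input 0, block {q0,q4,q5,q6,q7,q8,q9,q10,q11} splits into {q4,q6,q7,q8,q10,q11} and {q0,q5,q9}.
Split {q4,q6,q7,q8,q10,q11} by δ(·,2) → {q4,q6,q8,q10} and {q7,q11}.
Split {q1,q3,q12} by δ(·,1) → {q1,q12} and {q3}.
On input 0, block {q0,q5,q9} splits into {q0,q5} and {q9}.
On input 2, block {q0,q5} splits into {q0} and {q5}.
No further refinement is possible. Final partition (8 blocks): {q4,q6,q8,q10} | {q2} | {q1,q12} | {q0} | {q7,q11} | {q3} | {q9} | {q5}.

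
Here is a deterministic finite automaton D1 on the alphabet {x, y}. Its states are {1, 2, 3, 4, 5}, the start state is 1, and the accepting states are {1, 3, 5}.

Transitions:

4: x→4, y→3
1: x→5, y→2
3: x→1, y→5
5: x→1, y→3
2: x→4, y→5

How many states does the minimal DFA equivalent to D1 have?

Every state is reachable, so we keep all 5.
Start with accepting vs non-accepting: {1,3,5} | {2,4}.
Split {1,3,5} by δ(·,y) → {3,5} and {1}.
The partition is now stable with 3 blocks: {3,5} | {2,4} | {1}.

3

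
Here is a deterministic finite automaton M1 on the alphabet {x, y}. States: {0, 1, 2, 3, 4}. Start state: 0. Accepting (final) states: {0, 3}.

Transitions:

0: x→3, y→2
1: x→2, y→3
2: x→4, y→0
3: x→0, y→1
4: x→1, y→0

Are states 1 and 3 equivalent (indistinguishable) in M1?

No

All states are reachable from the start state.
Initial partition by acceptance: {0,3} | {1,2,4}.
No further refinement is possible. Final partition (2 blocks): {0,3} | {1,2,4}.
1 and 3 end up in different blocks, so they are distinguishable. For instance, the string 'ε' is accepted from only 3.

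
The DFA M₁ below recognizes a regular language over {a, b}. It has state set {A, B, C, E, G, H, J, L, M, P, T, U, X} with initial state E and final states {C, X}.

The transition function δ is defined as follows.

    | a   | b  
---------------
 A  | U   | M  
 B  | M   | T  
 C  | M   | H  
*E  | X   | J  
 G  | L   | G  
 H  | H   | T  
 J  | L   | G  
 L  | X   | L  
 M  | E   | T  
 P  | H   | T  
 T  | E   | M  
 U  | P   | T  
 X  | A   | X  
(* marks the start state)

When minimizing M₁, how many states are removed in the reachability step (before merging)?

2

Starting at E and following transitions, the reachable set is {A, E, G, H, J, L, M, P, T, U, X}. That leaves B, C unreachable — 2 in total.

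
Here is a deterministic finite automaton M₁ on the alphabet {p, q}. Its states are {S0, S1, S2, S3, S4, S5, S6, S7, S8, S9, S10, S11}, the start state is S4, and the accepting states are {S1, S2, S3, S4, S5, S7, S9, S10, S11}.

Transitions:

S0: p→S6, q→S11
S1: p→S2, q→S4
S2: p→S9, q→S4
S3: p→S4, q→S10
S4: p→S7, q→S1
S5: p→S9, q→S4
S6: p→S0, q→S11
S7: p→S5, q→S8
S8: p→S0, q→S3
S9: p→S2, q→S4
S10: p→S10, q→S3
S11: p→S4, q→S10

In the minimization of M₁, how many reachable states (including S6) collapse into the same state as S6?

All states are reachable from the start state.
Initial partition by acceptance: {S1,S2,S3,S4,S5,S7,S9,S10,S11} | {S0,S6,S8}.
On input q, block {S1,S2,S3,S4,S5,S7,S9,S10,S11} splits into {S1,S2,S3,S4,S5,S9,S10,S11} and {S7}.
Split {S1,S2,S3,S4,S5,S9,S10,S11} by δ(·,p) → {S1,S2,S3,S5,S9,S10,S11} and {S4}.
Refine {S1,S2,S3,S5,S9,S10,S11} on symbol p: members go to different blocks, giving {S1,S2,S5,S9,S10} and {S3,S11}.
On input q, block {S1,S2,S5,S9,S10} splits into {S1,S2,S5,S9} and {S10}.
The partition is now stable with 6 blocks: {S1,S2,S5,S9} | {S0,S6,S8} | {S7} | {S4} | {S3,S11} | {S10}.
The equivalence class containing S6 is {S0,S6,S8}, of size 3.

3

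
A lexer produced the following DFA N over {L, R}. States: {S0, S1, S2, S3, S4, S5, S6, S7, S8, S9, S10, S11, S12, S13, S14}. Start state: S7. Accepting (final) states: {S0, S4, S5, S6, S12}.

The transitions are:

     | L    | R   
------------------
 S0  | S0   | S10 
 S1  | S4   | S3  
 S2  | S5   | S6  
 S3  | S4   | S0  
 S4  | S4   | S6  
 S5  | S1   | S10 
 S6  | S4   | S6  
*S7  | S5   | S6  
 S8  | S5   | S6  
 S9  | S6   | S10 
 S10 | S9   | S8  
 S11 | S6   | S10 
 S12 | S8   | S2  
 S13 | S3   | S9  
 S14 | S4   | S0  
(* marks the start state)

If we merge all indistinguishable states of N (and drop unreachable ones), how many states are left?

8

Reachable states from the start: {S0,S1,S3,S4,S5,S6,S7,S8,S9,S10}. Unreachable: {S2,S11,S12,S13,S14} — drop them.
P0 = {S0,S4,S5,S6} | {S1,S3,S7,S8,S9,S10}.
On input L, block {S0,S4,S5,S6} splits into {S0,S4,S6} and {S5}.
Split {S0,S4,S6} by δ(·,R) → {S4,S6} and {S0}.
On input L, block {S1,S3,S7,S8,S9,S10} splits into {S1,S3,S9} and {S7,S8} and {S10}.
Split {S1,S3,S9} by δ(·,R) → {S1} and {S3} and {S9}.
The partition is now stable with 8 blocks: {S4,S6} | {S1} | {S5} | {S0} | {S7,S8} | {S10} | {S3} | {S9}.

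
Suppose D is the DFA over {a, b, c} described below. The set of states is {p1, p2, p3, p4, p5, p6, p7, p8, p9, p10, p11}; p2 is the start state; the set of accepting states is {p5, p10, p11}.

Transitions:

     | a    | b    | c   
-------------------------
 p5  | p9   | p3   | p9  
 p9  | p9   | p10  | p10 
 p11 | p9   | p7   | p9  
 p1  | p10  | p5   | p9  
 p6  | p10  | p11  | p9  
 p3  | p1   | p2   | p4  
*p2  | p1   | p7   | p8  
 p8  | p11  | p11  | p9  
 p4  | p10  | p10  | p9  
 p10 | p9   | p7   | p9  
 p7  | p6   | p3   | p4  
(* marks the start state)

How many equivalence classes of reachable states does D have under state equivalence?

All states are reachable from the start state.
Start with accepting vs non-accepting: {p5,p10,p11} | {p1,p2,p3,p4,p6,p7,p8,p9}.
Split {p1,p2,p3,p4,p6,p7,p8,p9} by δ(·,a) → {p1,p4,p6,p8} and {p2,p3,p7,p9}.
Split {p2,p3,p7,p9} by δ(·,a) → {p2,p3,p7} and {p9}.
Stable partition: {p5,p10,p11} | {p1,p4,p6,p8} | {p2,p3,p7} | {p9} — 4 equivalence classes.

4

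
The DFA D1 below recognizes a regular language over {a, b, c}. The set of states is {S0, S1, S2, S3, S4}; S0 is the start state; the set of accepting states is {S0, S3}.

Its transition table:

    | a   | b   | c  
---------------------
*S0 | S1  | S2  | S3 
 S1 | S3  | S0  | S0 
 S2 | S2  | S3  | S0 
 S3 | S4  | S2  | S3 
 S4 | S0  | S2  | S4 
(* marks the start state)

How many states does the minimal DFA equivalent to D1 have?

5

P0 = {S0,S3} | {S1,S2,S4}.
On input a, block {S1,S2,S4} splits into {S1,S4} and {S2}.
On input b, block {S1,S4} splits into {S1} and {S4}.
Refine {S0,S3} on symbol a: members go to different blocks, giving {S0} and {S3}.
Stable partition: {S0} | {S1} | {S2} | {S4} | {S3} — 5 equivalence classes.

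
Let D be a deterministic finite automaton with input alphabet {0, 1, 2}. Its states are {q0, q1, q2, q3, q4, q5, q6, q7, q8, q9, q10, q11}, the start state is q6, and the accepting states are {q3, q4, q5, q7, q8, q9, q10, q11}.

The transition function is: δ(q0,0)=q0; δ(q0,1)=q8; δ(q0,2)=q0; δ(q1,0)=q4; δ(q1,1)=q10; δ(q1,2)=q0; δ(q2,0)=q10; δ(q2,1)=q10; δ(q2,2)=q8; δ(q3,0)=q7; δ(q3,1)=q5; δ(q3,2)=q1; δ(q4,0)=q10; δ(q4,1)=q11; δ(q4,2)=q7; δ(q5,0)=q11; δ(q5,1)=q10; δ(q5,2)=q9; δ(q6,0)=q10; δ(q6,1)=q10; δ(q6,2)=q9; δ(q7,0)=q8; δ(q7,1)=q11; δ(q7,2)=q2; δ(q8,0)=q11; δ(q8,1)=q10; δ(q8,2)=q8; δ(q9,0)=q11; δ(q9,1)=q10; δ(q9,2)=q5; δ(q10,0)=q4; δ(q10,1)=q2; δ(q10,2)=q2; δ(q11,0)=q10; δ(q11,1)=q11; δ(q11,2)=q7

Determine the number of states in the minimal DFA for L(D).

States {q0,q1,q3} cannot be reached from the start state, so discard them.
P0 = {q4,q5,q7,q8,q9,q10,q11} | {q2,q6}.
Refine {q4,q5,q7,q8,q9,q10,q11} on symbol 1: members go to different blocks, giving {q4,q5,q7,q8,q9,q11} and {q10}.
Split {q4,q5,q7,q8,q9,q11} by δ(·,0) → {q5,q7,q8,q9} and {q4,q11}.
On input 0, block {q5,q7,q8,q9} splits into {q5,q8,q9} and {q7}.
No further refinement is possible. Final partition (5 blocks): {q5,q8,q9} | {q2,q6} | {q10} | {q4,q11} | {q7}.

5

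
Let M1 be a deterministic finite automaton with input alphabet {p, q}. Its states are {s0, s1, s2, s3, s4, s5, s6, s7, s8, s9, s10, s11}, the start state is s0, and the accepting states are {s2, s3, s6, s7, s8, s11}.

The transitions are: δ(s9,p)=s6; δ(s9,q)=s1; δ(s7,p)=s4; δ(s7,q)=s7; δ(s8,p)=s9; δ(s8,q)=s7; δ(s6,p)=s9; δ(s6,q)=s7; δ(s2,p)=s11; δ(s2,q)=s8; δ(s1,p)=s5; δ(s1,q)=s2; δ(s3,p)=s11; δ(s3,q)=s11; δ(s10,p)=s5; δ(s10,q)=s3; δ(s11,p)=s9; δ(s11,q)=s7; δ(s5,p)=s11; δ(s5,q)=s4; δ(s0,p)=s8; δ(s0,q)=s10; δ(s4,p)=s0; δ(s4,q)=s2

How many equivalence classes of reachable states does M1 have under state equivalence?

Every state is reachable, so we keep all 12.
Start with accepting vs non-accepting: {s2,s3,s6,s7,s8,s11} | {s0,s1,s4,s5,s9,s10}.
On input p, block {s2,s3,s6,s7,s8,s11} splits into {s6,s7,s8,s11} and {s2,s3}.
Split {s0,s1,s4,s5,s9,s10} by δ(·,p) → {s0,s5,s9} and {s1,s4,s10}.
Refine {s6,s7,s8,s11} on symbol p: members go to different blocks, giving {s6,s8,s11} and {s7}.
Stable partition: {s6,s8,s11} | {s0,s5,s9} | {s2,s3} | {s1,s4,s10} | {s7} — 5 equivalence classes.

5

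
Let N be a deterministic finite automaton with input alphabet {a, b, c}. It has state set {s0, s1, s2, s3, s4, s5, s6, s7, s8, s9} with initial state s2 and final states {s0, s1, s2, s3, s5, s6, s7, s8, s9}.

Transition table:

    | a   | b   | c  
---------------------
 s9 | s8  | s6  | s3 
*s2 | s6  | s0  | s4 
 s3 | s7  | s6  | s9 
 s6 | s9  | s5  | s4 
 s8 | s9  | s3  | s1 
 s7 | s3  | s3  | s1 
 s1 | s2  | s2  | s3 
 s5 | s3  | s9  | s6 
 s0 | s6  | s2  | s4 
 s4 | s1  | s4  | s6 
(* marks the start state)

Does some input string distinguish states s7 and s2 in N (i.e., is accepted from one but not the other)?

Initial partition by acceptance: {s0,s1,s2,s3,s5,s6,s7,s8,s9} | {s4}.
Refine {s0,s1,s2,s3,s5,s6,s7,s8,s9} on symbol c: members go to different blocks, giving {s1,s3,s5,s7,s8,s9} and {s0,s2,s6}.
Refine {s1,s3,s5,s7,s8,s9} on symbol a: members go to different blocks, giving {s3,s5,s7,s8,s9} and {s1}.
Split {s3,s5,s7,s8,s9} by δ(·,b) → {s5,s7,s8} and {s3,s9}.
On input c, block {s5,s7,s8} splits into {s7,s8} and {s5}.
On input a, block {s0,s2,s6} splits into {s0,s2} and {s6}.
Stable partition: {s7,s8} | {s4} | {s0,s2} | {s1} | {s3,s9} | {s5} | {s6} — 7 equivalence classes.
s7 and s2 end up in different blocks, so they are distinguishable. For instance, the string 'c' is accepted from only s7.

Yes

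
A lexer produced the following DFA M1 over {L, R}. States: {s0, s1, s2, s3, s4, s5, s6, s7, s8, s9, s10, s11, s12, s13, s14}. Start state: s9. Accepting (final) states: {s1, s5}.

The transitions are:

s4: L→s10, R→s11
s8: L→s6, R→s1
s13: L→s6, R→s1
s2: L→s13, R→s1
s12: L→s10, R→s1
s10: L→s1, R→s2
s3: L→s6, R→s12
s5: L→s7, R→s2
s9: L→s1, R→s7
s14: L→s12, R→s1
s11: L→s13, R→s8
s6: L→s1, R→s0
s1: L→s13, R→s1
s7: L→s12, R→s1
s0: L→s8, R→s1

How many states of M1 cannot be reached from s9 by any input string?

No path from s9 leads to s3, s4, s5, s11, s14; the other 10 states are all reachable.

5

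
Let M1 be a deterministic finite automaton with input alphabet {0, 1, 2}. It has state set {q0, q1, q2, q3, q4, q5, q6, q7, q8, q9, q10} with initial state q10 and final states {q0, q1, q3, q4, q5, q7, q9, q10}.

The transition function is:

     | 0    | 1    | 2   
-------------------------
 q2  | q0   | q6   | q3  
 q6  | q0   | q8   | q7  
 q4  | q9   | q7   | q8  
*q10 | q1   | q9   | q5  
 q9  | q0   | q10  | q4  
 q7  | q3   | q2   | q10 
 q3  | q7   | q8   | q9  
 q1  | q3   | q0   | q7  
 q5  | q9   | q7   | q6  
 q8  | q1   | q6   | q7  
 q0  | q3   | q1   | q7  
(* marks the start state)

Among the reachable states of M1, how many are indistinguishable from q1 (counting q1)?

2

All states are reachable from the start state.
Initial partition by acceptance: {q0,q1,q3,q4,q5,q7,q9,q10} | {q2,q6,q8}.
On input 1, block {q0,q1,q3,q4,q5,q7,q9,q10} splits into {q0,q1,q4,q5,q9,q10} and {q3,q7}.
Split {q0,q1,q4,q5,q9,q10} by δ(·,0) → {q4,q5,q9,q10} and {q0,q1}.
On input 0, block {q4,q5,q9,q10} splits into {q4,q5} and {q9,q10}.
The partition is now stable with 5 blocks: {q4,q5} | {q2,q6,q8} | {q3,q7} | {q0,q1} | {q9,q10}.
The equivalence class containing q1 is {q0,q1}, of size 2.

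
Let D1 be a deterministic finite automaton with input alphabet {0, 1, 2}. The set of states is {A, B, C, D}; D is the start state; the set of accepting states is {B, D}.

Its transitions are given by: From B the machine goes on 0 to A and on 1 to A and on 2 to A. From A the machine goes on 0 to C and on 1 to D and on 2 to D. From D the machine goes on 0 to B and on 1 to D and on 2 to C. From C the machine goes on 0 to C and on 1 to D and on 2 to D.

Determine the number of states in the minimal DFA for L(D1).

Start with accepting vs non-accepting: {B,D} | {A,C}.
On input 0, block {B,D} splits into {B} and {D}.
The partition is now stable with 3 blocks: {B} | {A,C} | {D}.

3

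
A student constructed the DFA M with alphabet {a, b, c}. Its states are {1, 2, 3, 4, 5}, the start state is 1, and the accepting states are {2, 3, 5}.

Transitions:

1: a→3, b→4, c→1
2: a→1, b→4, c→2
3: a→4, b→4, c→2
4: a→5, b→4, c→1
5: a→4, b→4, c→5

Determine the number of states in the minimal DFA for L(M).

Initial partition by acceptance: {2,3,5} | {1,4}.
No further refinement is possible. Final partition (2 blocks): {2,3,5} | {1,4}.

2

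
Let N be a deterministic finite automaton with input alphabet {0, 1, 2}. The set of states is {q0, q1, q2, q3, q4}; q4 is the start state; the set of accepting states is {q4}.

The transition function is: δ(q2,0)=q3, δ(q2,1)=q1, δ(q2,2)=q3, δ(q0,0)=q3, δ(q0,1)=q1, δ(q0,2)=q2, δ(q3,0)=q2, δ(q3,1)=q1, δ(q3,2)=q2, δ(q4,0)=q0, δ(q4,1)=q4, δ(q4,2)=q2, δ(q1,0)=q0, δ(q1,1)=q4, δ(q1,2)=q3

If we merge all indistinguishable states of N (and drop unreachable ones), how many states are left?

Initial partition by acceptance: {q4} | {q0,q1,q2,q3}.
Split {q0,q1,q2,q3} by δ(·,1) → {q0,q2,q3} and {q1}.
The partition is now stable with 3 blocks: {q4} | {q0,q2,q3} | {q1}.

3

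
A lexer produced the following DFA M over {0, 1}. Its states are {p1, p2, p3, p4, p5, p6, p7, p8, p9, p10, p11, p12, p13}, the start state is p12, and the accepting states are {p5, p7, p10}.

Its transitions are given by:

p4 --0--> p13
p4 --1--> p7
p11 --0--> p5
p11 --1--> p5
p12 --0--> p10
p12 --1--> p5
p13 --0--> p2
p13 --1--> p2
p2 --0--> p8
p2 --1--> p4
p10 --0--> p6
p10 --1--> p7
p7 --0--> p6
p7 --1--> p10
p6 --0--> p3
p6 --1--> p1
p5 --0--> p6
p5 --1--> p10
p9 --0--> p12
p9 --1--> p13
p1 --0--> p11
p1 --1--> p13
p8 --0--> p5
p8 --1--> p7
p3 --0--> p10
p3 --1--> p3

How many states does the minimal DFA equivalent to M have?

First remove the unreachable states {p9}; 12 states remain.
P0 = {p5,p7,p10} | {p1,p2,p3,p4,p6,p8,p11,p12,p13}.
Refine {p1,p2,p3,p4,p6,p8,p11,p12,p13} on symbol 0: members go to different blocks, giving {p1,p2,p4,p6,p13} and {p3,p8,p11,p12}.
Split {p1,p2,p4,p6,p13} by δ(·,0) → {p1,p2,p6} and {p4,p13}.
On input 1, block {p1,p2,p6} splits into {p1,p2} and {p6}.
Split {p3,p8,p11,p12} by δ(·,1) → {p8,p11,p12} and {p3}.
On input 0, block {p4,p13} splits into {p4} and {p13}.
On input 1, block {p1,p2} splits into {p1} and {p2}.
The partition is now stable with 8 blocks: {p5,p7,p10} | {p1} | {p8,p11,p12} | {p4} | {p6} | {p3} | {p13} | {p2}.

8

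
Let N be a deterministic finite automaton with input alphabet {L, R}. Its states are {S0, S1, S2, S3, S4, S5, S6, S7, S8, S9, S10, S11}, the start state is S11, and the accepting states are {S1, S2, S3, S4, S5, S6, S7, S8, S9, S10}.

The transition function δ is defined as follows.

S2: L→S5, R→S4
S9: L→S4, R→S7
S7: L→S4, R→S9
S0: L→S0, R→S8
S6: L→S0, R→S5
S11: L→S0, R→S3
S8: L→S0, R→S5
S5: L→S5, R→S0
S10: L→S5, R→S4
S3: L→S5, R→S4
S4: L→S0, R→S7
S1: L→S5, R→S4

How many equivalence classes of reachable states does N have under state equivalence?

7

Reachable states from the start: {S0,S3,S4,S5,S7,S8,S9,S11}. Unreachable: {S1,S2,S6,S10} — drop them.
Start with accepting vs non-accepting: {S3,S4,S5,S7,S8,S9} | {S0,S11}.
Split {S3,S4,S5,S7,S8,S9} by δ(·,L) → {S3,S5,S7,S9} and {S4,S8}.
Refine {S3,S5,S7,S9} on symbol L: members go to different blocks, giving {S3,S5} and {S7,S9}.
Split {S3,S5} by δ(·,R) → {S3} and {S5}.
Split {S0,S11} by δ(·,R) → {S0} and {S11}.
Split {S4,S8} by δ(·,R) → {S4} and {S8}.
The partition is now stable with 7 blocks: {S3} | {S0} | {S4} | {S7,S9} | {S5} | {S11} | {S8}.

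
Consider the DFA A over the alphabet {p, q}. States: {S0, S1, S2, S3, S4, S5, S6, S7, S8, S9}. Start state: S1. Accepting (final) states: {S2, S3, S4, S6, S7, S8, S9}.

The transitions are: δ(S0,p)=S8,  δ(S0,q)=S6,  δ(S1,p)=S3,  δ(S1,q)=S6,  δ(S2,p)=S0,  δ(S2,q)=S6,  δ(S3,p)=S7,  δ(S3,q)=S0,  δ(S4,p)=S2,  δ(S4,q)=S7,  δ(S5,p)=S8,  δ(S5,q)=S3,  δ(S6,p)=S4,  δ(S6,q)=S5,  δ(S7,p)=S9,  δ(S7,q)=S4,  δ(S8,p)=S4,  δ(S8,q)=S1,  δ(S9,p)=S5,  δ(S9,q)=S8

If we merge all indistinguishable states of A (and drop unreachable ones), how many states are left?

Initial partition by acceptance: {S2,S3,S4,S6,S7,S8,S9} | {S0,S1,S5}.
Refine {S2,S3,S4,S6,S7,S8,S9} on symbol p: members go to different blocks, giving {S3,S4,S6,S7,S8} and {S2,S9}.
Split {S3,S4,S6,S7,S8} by δ(·,p) → {S3,S6,S8} and {S4,S7}.
Stable partition: {S3,S6,S8} | {S0,S1,S5} | {S2,S9} | {S4,S7} — 4 equivalence classes.

4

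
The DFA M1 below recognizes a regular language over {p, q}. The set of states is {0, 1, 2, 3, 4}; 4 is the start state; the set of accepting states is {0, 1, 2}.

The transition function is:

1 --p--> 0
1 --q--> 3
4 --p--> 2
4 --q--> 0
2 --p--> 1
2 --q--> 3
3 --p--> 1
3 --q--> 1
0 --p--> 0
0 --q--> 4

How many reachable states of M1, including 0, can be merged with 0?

Every state is reachable, so we keep all 5.
Start with accepting vs non-accepting: {0,1,2} | {3,4}.
No further refinement is possible. Final partition (2 blocks): {0,1,2} | {3,4}.
The equivalence class containing 0 is {0,1,2}, of size 3.

3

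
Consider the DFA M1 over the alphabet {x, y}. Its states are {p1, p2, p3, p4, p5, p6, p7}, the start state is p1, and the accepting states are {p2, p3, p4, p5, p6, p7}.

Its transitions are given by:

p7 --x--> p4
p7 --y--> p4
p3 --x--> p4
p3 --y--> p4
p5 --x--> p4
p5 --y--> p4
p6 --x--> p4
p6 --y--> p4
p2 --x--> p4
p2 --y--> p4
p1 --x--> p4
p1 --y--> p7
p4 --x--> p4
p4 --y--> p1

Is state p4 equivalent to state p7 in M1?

First remove the unreachable states {p2,p3,p5,p6}; 3 states remain.
Initial partition by acceptance: {p4,p7} | {p1}.
On input y, block {p4,p7} splits into {p4} and {p7}.
The partition is now stable with 3 blocks: {p4} | {p1} | {p7}.
p4 and p7 end up in different blocks, so they are distinguishable. For instance, the string 'y' is accepted from only p7.

No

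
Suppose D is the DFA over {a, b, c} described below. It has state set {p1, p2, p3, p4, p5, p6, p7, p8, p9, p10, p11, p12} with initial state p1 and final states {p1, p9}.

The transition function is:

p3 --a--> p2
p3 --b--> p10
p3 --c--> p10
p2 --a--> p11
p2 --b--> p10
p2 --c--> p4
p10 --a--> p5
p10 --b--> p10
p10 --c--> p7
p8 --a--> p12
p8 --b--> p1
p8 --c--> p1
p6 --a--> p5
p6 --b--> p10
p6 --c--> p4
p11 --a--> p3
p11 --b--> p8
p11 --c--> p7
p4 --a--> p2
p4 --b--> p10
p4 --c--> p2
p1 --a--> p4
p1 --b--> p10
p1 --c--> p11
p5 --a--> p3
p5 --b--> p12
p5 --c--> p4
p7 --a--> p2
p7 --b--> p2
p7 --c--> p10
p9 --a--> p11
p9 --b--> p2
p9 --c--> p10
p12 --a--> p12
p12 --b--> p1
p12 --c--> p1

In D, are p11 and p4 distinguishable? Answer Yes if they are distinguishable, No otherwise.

First remove the unreachable states {p6,p9}; 10 states remain.
P0 = {p1} | {p2,p3,p4,p5,p7,p8,p10,p11,p12}.
Refine {p2,p3,p4,p5,p7,p8,p10,p11,p12} on symbol b: members go to different blocks, giving {p2,p3,p4,p5,p7,p10,p11} and {p8,p12}.
Split {p2,p3,p4,p5,p7,p10,p11} by δ(·,b) → {p2,p3,p4,p7,p10} and {p5,p11}.
Split {p2,p3,p4,p7,p10} by δ(·,a) → {p3,p4,p7} and {p2,p10}.
Stable partition: {p1} | {p3,p4,p7} | {p8,p12} | {p5,p11} | {p2,p10} — 5 equivalence classes.
p11 and p4 end up in different blocks, so they are distinguishable. For instance, the string 'bb' is accepted from only p11.

Yes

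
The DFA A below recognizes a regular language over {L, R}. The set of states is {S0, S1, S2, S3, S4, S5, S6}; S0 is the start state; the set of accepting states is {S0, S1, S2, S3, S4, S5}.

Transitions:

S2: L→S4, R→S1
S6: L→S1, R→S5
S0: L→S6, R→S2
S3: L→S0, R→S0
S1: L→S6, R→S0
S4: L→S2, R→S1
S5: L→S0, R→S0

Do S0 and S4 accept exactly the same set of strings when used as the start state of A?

No

States {S3} cannot be reached from the start state, so discard them.
P0 = {S0,S1,S2,S4,S5} | {S6}.
Refine {S0,S1,S2,S4,S5} on symbol L: members go to different blocks, giving {S2,S4,S5} and {S0,S1}.
Refine {S2,S4,S5} on symbol L: members go to different blocks, giving {S2,S4} and {S5}.
Refine {S0,S1} on symbol R: members go to different blocks, giving {S0} and {S1}.
The partition is now stable with 5 blocks: {S2,S4} | {S6} | {S0} | {S5} | {S1}.
S0 and S4 end up in different blocks, so they are distinguishable. For instance, the string 'L' is accepted from only S4.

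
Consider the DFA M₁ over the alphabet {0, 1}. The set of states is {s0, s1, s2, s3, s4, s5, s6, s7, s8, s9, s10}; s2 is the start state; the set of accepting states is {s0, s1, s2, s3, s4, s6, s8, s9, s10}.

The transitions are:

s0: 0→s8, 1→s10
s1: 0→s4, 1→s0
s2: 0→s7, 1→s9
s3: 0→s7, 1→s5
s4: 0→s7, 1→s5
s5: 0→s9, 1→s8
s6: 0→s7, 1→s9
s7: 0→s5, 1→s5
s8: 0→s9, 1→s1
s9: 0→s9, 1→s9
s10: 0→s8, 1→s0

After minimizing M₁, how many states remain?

First remove the unreachable states {s3,s6}; 9 states remain.
Start with accepting vs non-accepting: {s0,s1,s2,s4,s8,s9,s10} | {s5,s7}.
On input 0, block {s0,s1,s2,s4,s8,s9,s10} splits into {s0,s1,s8,s9,s10} and {s2,s4}.
Split {s0,s1,s8,s9,s10} by δ(·,0) → {s0,s8,s9,s10} and {s1}.
Refine {s0,s8,s9,s10} on symbol 1: members go to different blocks, giving {s0,s9,s10} and {s8}.
Split {s0,s9,s10} by δ(·,0) → {s0,s10} and {s9}.
Refine {s5,s7} on symbol 0: members go to different blocks, giving {s5} and {s7}.
On input 1, block {s2,s4} splits into {s2} and {s4}.
The partition is now stable with 8 blocks: {s0,s10} | {s5} | {s2} | {s1} | {s8} | {s9} | {s7} | {s4}.

8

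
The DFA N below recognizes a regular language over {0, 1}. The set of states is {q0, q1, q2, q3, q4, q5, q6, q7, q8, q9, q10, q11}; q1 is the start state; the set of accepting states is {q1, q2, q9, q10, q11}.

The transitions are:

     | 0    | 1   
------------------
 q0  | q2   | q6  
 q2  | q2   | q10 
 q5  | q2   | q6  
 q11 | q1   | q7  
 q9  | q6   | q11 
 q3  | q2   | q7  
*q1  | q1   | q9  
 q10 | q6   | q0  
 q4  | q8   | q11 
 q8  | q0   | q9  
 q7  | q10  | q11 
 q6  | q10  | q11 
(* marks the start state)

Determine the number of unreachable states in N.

Starting at q1 and following transitions, the reachable set is {q0, q1, q2, q6, q7, q9, q10, q11}. That leaves q3, q4, q5, q8 unreachable — 4 in total.

4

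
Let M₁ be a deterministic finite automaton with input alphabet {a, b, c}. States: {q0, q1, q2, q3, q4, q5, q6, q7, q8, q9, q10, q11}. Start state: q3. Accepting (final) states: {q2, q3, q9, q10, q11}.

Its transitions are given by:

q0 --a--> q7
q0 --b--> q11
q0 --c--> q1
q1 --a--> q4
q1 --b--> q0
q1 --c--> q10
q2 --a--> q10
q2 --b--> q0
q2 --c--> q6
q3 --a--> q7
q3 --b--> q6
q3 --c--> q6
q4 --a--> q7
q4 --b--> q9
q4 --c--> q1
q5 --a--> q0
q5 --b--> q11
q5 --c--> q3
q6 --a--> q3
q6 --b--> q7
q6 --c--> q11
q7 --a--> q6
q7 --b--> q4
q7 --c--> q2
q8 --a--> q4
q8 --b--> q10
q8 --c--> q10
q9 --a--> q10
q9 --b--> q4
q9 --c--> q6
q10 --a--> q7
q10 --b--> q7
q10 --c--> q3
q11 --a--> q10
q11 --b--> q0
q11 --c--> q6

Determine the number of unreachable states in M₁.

BFS from q3 reaches {q0, q1, q2, q3, q4, q6, q7, q9, q10, q11}; the 2 state(s) q5, q8 are never visited.

2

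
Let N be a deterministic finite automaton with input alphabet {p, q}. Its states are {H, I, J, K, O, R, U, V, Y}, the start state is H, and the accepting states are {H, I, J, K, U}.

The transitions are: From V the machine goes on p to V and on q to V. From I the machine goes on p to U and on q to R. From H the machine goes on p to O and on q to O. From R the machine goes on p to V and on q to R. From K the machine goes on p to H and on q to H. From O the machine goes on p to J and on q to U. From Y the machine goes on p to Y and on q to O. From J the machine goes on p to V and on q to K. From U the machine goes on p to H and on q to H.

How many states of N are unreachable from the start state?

No path from H leads to I, R, Y; the other 6 states are all reachable.

3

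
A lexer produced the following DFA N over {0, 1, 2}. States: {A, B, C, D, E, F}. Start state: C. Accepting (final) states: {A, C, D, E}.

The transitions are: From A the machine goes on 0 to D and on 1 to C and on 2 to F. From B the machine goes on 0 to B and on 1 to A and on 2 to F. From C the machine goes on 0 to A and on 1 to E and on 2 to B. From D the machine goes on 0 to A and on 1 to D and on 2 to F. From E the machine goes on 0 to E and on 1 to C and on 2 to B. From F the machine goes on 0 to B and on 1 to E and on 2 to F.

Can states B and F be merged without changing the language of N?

Yes

P0 = {A,C,D,E} | {B,F}.
The partition is now stable with 2 blocks: {A,C,D,E} | {B,F}.
B and F lie in the same block of the stable partition, so they are equivalent — no string distinguishes them.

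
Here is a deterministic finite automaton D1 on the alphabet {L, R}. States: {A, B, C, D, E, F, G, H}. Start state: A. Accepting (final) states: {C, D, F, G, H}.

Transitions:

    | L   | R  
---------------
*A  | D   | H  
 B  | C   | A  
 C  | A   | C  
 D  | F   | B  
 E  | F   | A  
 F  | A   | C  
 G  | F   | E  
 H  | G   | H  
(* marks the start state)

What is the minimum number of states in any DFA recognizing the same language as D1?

5

Initial partition by acceptance: {C,D,F,G,H} | {A,B,E}.
On input L, block {C,D,F,G,H} splits into {D,G,H} and {C,F}.
Split {D,G,H} by δ(·,L) → {D,G} and {H}.
On input L, block {A,B,E} splits into {B,E} and {A}.
Stable partition: {D,G} | {B,E} | {C,F} | {H} | {A} — 5 equivalence classes.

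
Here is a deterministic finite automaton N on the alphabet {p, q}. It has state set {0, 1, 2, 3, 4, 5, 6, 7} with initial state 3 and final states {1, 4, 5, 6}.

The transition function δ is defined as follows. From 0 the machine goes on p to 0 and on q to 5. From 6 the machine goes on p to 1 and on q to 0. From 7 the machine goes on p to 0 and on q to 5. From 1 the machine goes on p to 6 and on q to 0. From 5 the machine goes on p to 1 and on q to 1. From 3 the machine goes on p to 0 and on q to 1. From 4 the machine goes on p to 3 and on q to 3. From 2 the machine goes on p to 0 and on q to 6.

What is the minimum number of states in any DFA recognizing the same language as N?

4

Reachable states from the start: {0,1,3,5,6}. Unreachable: {2,4,7} — drop them.
P0 = {1,5,6} | {0,3}.
Refine {1,5,6} on symbol q: members go to different blocks, giving {1,6} and {5}.
Split {0,3} by δ(·,q) → {0} and {3}.
No further refinement is possible. Final partition (4 blocks): {1,6} | {0} | {5} | {3}.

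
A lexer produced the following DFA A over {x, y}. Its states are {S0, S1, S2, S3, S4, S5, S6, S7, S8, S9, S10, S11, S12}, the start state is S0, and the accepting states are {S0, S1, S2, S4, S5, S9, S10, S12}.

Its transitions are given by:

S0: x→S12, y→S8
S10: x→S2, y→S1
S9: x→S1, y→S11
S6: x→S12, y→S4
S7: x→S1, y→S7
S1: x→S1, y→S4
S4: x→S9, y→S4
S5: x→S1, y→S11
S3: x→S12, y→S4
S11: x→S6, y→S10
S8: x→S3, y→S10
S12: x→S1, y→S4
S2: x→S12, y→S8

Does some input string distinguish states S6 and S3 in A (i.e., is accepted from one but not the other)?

No

Reachable states from the start: {S0,S1,S2,S3,S4,S6,S8,S9,S10,S11,S12}. Unreachable: {S5,S7} — drop them.
P0 = {S0,S1,S2,S4,S9,S10,S12} | {S3,S6,S8,S11}.
Split {S0,S1,S2,S4,S9,S10,S12} by δ(·,y) → {S1,S4,S10,S12} and {S0,S2,S9}.
On input x, block {S1,S4,S10,S12} splits into {S1,S12} and {S4,S10}.
Refine {S3,S6,S8,S11} on symbol x: members go to different blocks, giving {S3,S6} and {S8,S11}.
Split {S4,S10} by δ(·,y) → {S4} and {S10}.
No further refinement is possible. Final partition (6 blocks): {S1,S12} | {S3,S6} | {S0,S2,S9} | {S4} | {S8,S11} | {S10}.
S6 and S3 lie in the same block of the stable partition, so they are equivalent — no string distinguishes them.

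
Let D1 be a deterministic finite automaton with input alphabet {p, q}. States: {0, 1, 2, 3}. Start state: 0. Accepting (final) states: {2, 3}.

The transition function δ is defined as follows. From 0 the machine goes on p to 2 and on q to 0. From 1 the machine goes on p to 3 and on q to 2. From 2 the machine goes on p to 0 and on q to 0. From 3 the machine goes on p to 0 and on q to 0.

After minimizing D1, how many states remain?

First remove the unreachable states {1,3}; 2 states remain.
Start with accepting vs non-accepting: {2} | {0}.
Stable partition: {2} | {0} — 2 equivalence classes.

2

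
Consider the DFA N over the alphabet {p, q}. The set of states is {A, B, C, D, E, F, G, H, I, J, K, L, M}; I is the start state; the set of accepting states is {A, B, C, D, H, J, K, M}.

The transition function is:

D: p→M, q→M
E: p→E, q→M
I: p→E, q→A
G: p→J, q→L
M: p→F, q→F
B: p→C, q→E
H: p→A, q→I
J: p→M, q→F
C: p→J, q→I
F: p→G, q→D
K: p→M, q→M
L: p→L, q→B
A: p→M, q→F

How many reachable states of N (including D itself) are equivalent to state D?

1

States {H,K} cannot be reached from the start state, so discard them.
Start with accepting vs non-accepting: {A,B,C,D,J,M} | {E,F,G,I,L}.
Split {A,B,C,D,J,M} by δ(·,p) → {A,B,C,D,J} and {M}.
Split {A,B,C,D,J} by δ(·,p) → {A,D,J} and {B,C}.
On input q, block {A,D,J} splits into {A,J} and {D}.
On input p, block {E,F,G,I,L} splits into {E,F,I,L} and {G}.
Split {E,F,I,L} by δ(·,p) → {E,I,L} and {F}.
Refine {E,I,L} on symbol q: members go to different blocks, giving {E} and {I} and {L}.
Split {B,C} by δ(·,p) → {B} and {C}.
The partition is now stable with 10 blocks: {A,J} | {E} | {M} | {B} | {D} | {G} | {F} | {I} | {L} | {C}.
The equivalence class containing D is {D}, of size 1.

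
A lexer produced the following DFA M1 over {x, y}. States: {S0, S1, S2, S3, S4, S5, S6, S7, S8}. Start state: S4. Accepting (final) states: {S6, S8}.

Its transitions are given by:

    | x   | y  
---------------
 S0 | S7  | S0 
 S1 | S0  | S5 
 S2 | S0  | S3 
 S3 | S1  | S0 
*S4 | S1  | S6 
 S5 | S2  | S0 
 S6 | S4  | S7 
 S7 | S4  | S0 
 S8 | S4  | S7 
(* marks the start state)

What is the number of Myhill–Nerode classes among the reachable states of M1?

First remove the unreachable states {S8}; 8 states remain.
P0 = {S6} | {S0,S1,S2,S3,S4,S5,S7}.
Refine {S0,S1,S2,S3,S4,S5,S7} on symbol y: members go to different blocks, giving {S0,S1,S2,S3,S5,S7} and {S4}.
Split {S0,S1,S2,S3,S5,S7} by δ(·,x) → {S0,S1,S2,S3,S5} and {S7}.
Refine {S0,S1,S2,S3,S5} on symbol x: members go to different blocks, giving {S1,S2,S3,S5} and {S0}.
Refine {S1,S2,S3,S5} on symbol x: members go to different blocks, giving {S1,S2} and {S3,S5}.
The partition is now stable with 6 blocks: {S6} | {S1,S2} | {S4} | {S7} | {S0} | {S3,S5}.

6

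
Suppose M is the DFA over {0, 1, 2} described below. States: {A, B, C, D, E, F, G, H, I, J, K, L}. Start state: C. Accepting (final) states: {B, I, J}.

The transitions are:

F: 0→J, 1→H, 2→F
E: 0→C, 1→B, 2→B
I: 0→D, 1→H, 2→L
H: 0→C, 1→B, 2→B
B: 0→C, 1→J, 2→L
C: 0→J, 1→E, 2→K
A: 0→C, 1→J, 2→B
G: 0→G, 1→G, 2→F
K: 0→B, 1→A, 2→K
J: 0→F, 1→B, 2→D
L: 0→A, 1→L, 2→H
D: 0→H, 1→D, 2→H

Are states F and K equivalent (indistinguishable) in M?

Yes

First remove the unreachable states {G,I}; 10 states remain.
Start with accepting vs non-accepting: {B,J} | {A,C,D,E,F,H,K,L}.
On input 0, block {A,C,D,E,F,H,K,L} splits into {A,D,E,H,L} and {C,F,K}.
Refine {A,D,E,H,L} on symbol 0: members go to different blocks, giving {A,E,H} and {D,L}.
Stable partition: {B,J} | {A,E,H} | {C,F,K} | {D,L} — 4 equivalence classes.
F and K lie in the same block of the stable partition, so they are equivalent — no string distinguishes them.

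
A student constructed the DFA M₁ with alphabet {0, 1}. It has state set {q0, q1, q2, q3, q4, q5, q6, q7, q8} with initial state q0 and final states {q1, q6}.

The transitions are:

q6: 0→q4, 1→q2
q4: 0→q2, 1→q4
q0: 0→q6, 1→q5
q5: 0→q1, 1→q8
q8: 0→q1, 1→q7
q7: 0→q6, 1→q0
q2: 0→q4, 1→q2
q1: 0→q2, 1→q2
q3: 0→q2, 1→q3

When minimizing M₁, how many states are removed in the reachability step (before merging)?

1

Starting at q0 and following transitions, the reachable set is {q0, q1, q2, q4, q5, q6, q7, q8}. That leaves q3 unreachable — 1 in total.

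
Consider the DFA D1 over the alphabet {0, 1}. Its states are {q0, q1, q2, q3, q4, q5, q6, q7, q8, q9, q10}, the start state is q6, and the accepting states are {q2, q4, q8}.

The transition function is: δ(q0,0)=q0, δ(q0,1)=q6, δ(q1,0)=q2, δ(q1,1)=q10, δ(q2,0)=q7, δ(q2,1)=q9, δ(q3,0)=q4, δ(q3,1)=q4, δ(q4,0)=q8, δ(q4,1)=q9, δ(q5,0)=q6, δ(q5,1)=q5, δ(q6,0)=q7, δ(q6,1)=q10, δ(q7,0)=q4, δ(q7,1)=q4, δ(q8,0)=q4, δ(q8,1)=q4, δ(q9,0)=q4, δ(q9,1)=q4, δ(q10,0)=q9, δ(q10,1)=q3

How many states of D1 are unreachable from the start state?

4

No path from q6 leads to q0, q1, q2, q5; the other 7 states are all reachable.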